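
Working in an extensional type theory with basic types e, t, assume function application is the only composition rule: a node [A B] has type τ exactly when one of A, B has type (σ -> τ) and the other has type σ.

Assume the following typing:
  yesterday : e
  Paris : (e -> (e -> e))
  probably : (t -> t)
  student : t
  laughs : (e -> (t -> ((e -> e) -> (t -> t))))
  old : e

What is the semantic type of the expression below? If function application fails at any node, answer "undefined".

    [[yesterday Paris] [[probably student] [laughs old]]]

(t -> t)

At [yesterday Paris], Paris : (e -> (e -> e)) takes yesterday : e, giving (e -> e).
At [probably student], probably : (t -> t) takes student : t, giving t.
At [laughs old], laughs : (e -> (t -> ((e -> e) -> (t -> t)))) takes old : e, giving (t -> ((e -> e) -> (t -> t))).
At [[probably student] [laughs old]], [laughs old] : (t -> ((e -> e) -> (t -> t))) takes [probably student] : t, giving ((e -> e) -> (t -> t)).
At [[yesterday Paris] [[probably student] [laughs old]]], [[probably student] [laughs old]] : ((e -> e) -> (t -> t)) takes [yesterday Paris] : (e -> e), giving (t -> t).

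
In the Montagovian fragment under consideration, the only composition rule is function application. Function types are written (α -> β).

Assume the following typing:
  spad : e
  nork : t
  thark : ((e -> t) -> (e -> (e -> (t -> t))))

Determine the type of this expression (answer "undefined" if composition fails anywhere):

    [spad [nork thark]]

[nork thark]: t and ((e -> t) -> (e -> (e -> (t -> t)))) cannot combine by function application — type clash.

undefined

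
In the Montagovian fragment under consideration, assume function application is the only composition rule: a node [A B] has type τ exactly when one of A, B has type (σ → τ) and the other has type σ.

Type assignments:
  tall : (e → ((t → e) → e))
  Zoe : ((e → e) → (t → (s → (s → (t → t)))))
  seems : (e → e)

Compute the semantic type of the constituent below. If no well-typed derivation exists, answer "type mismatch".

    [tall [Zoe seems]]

type mismatch

[Zoe seems]: Zoe is ((e → e) → (t → (s → (s → (t → t))))), seems is (e → e); result (t → (s → (s → (t → t)))).
At [tall [Zoe seems]]: neither (e → ((t → e) → e)) nor (t → (s → (s → (t → t)))) can take the other as argument; the node is ill-typed.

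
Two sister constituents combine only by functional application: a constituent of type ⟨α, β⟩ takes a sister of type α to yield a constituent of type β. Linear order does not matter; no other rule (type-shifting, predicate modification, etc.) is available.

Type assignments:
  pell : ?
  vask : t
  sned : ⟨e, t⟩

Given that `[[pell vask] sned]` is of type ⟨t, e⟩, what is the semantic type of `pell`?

At [[pell vask] sned] (required: ⟨t, e⟩): sned is ⟨e, t⟩, which is not a function with range ⟨t, e⟩; hence [pell vask] is the functor — type ⟨⟨e, t⟩, ⟨t, e⟩⟩.
At [pell vask] (required: ⟨⟨e, t⟩, ⟨t, e⟩⟩): vask is t, which is not a function with range ⟨⟨e, t⟩, ⟨t, e⟩⟩; hence pell is the functor — type ⟨t, ⟨⟨e, t⟩, ⟨t, e⟩⟩⟩.

⟨t, ⟨⟨e, t⟩, ⟨t, e⟩⟩⟩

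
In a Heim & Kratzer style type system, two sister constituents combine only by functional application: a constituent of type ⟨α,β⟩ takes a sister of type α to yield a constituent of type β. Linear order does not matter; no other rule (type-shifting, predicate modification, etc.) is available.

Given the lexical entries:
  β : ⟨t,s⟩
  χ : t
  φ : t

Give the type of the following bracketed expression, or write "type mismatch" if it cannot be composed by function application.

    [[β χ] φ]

[β χ]: functor β : ⟨t,s⟩, argument χ : t; result s.
[[β χ] φ]: s and t cannot combine by function application — type clash.

type mismatch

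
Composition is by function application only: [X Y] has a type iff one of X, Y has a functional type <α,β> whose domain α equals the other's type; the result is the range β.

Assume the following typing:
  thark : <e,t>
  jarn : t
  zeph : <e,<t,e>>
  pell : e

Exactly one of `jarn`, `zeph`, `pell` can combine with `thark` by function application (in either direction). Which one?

jarn : t — thark needs e; jarn needs nothing (atomic); neither fits.
zeph : <e,<t,e>> — thark needs e; zeph needs e; neither fits.
pell — combines: thark : <e,t> takes pell : e as argument, giving t.

pell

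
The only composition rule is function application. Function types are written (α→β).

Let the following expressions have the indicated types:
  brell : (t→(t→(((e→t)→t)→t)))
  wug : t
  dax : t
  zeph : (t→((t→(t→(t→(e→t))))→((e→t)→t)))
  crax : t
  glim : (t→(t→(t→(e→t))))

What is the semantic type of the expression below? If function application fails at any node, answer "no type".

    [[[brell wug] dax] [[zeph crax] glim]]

t

At [brell wug], brell : (t→(t→(((e→t)→t)→t))) takes wug : t, giving (t→(((e→t)→t)→t)).
At [[brell wug] dax], [brell wug] : (t→(((e→t)→t)→t)) takes dax : t, giving (((e→t)→t)→t).
At [zeph crax], zeph : (t→((t→(t→(t→(e→t))))→((e→t)→t))) takes crax : t, giving ((t→(t→(t→(e→t))))→((e→t)→t)).
At [[zeph crax] glim], [zeph crax] : ((t→(t→(t→(e→t))))→((e→t)→t)) takes glim : (t→(t→(t→(e→t)))), giving ((e→t)→t).
At [[[brell wug] dax] [[zeph crax] glim]], [[brell wug] dax] : (((e→t)→t)→t) takes [[zeph crax] glim] : ((e→t)→t), giving t.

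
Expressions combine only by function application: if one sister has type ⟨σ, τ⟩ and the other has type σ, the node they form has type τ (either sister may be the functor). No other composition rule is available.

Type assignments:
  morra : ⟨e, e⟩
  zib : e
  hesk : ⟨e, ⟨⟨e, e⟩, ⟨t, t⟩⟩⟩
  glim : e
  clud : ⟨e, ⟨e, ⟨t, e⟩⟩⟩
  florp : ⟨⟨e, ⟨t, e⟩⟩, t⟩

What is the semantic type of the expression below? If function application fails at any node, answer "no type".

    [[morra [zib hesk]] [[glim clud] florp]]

[zib hesk]: ⟨e, ⟨⟨e, e⟩, ⟨t, t⟩⟩⟩ applied to e yields ⟨⟨e, e⟩, ⟨t, t⟩⟩.
[morra [zib hesk]]: ⟨⟨e, e⟩, ⟨t, t⟩⟩ applied to ⟨e, e⟩ yields ⟨t, t⟩.
[glim clud]: ⟨e, ⟨e, ⟨t, e⟩⟩⟩ applied to e yields ⟨e, ⟨t, e⟩⟩.
[[glim clud] florp]: ⟨⟨e, ⟨t, e⟩⟩, t⟩ applied to ⟨e, ⟨t, e⟩⟩ yields t.
[[morra [zib hesk]] [[glim clud] florp]]: ⟨t, t⟩ applied to t yields t.

t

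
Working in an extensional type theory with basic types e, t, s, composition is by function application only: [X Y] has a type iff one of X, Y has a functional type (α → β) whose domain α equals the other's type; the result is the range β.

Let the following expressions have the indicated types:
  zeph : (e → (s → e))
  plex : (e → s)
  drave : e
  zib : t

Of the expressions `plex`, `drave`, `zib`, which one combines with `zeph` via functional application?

drave

plex : (e → s) — does not combine with zeph.
drave — combines: zeph : (e → (s → e)) takes drave : e as argument, giving (s → e).
zib : t — does not combine with zeph.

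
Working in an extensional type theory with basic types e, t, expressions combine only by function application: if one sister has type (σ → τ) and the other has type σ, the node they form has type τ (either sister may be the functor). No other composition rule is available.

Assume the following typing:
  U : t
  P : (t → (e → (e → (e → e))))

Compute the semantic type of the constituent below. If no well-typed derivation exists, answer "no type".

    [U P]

(e → (e → (e → e)))

At [U P], P : (t → (e → (e → (e → e)))) takes U : t, giving (e → (e → (e → e))).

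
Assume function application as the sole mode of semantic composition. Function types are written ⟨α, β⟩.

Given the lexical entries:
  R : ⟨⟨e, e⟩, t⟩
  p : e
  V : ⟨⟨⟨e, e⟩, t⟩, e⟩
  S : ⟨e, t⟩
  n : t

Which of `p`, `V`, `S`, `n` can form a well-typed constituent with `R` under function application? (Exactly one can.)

V

p : e — does not combine with R.
V — combines: V : ⟨⟨⟨e, e⟩, t⟩, e⟩ takes R : ⟨⟨e, e⟩, t⟩ as argument, giving e.
S : ⟨e, t⟩ — does not combine with R.
n : t — does not combine with R.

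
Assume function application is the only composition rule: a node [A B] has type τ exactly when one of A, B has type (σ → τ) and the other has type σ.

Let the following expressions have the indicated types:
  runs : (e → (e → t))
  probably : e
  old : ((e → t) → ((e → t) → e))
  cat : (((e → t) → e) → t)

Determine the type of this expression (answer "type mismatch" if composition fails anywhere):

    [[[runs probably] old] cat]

t

[runs probably]: functor runs : (e → (e → t)), argument probably : e; result (e → t).
[[runs probably] old]: functor old : ((e → t) → ((e → t) → e)), argument [runs probably] : (e → t); result ((e → t) → e).
[[[runs probably] old] cat]: functor cat : (((e → t) → e) → t), argument [[runs probably] old] : ((e → t) → e); result t.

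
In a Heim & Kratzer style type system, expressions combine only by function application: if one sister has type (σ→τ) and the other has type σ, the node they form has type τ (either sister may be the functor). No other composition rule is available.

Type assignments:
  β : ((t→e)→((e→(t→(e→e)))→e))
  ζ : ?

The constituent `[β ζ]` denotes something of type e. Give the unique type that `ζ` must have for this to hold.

(((t→e)→((e→(t→(e→e)))→e))→e)

[β ζ] must have type e. The sister β has type ((t→e)→((e→(t→(e→e)))→e)); that is not a function onto e, so ζ must be the functor, of type (((t→e)→((e→(t→(e→e)))→e))→e).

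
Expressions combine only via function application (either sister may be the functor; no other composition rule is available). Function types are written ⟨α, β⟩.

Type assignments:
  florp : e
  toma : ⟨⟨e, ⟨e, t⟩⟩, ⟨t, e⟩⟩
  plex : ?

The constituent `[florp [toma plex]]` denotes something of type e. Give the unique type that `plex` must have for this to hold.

⟨⟨⟨e, ⟨e, t⟩⟩, ⟨t, e⟩⟩, ⟨e, e⟩⟩

[florp [toma plex]] is required to be e. florp : e cannot yield e as functor, so [toma plex] : ⟨e, e⟩.
[toma plex] is required to be ⟨e, e⟩. toma : ⟨⟨e, ⟨e, t⟩⟩, ⟨t, e⟩⟩ cannot yield ⟨e, e⟩ as functor, so plex : ⟨⟨⟨e, ⟨e, t⟩⟩, ⟨t, e⟩⟩, ⟨e, e⟩⟩.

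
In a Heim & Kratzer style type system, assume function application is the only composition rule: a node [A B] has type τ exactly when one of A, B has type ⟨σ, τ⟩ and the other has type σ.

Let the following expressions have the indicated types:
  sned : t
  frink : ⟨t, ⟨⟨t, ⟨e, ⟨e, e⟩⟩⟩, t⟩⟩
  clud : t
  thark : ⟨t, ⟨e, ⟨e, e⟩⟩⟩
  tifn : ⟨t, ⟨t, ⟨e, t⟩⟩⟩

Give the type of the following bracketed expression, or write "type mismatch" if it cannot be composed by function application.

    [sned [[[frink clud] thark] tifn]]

⟨e, t⟩

[frink clud]: functor frink : ⟨t, ⟨⟨t, ⟨e, ⟨e, e⟩⟩⟩, t⟩⟩, argument clud : t; result ⟨⟨t, ⟨e, ⟨e, e⟩⟩⟩, t⟩.
[[frink clud] thark]: functor [frink clud] : ⟨⟨t, ⟨e, ⟨e, e⟩⟩⟩, t⟩, argument thark : ⟨t, ⟨e, ⟨e, e⟩⟩⟩; result t.
[[[frink clud] thark] tifn]: functor tifn : ⟨t, ⟨t, ⟨e, t⟩⟩⟩, argument [[frink clud] thark] : t; result ⟨t, ⟨e, t⟩⟩.
[sned [[[frink clud] thark] tifn]]: functor [[[frink clud] thark] tifn] : ⟨t, ⟨e, t⟩⟩, argument sned : t; result ⟨e, t⟩.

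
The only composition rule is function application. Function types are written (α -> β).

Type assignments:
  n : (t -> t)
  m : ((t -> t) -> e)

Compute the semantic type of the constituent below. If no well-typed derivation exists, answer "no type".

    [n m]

e

[n m]: functor m : ((t -> t) -> e), argument n : (t -> t); result e.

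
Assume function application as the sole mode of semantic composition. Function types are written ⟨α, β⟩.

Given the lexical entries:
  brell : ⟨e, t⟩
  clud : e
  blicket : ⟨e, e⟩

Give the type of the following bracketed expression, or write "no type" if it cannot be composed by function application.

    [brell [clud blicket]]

t

[clud blicket]: ⟨e, e⟩ applied to e yields e.
[brell [clud blicket]]: ⟨e, t⟩ applied to e yields t.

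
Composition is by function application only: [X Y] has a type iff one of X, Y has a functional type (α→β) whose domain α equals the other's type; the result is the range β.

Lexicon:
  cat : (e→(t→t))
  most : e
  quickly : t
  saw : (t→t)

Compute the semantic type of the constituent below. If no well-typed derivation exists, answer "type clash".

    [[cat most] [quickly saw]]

[cat most]: (e→(t→t)) applied to e yields (t→t).
[quickly saw]: (t→t) applied to t yields t.
[[cat most] [quickly saw]]: (t→t) applied to t yields t.

t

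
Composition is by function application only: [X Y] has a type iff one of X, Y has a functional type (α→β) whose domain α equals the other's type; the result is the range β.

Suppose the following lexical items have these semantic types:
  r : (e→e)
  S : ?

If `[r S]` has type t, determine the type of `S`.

[r S] is required to be t. r : (e→e) cannot yield t as functor, so S : ((e→e)→t).

((e→e)→t)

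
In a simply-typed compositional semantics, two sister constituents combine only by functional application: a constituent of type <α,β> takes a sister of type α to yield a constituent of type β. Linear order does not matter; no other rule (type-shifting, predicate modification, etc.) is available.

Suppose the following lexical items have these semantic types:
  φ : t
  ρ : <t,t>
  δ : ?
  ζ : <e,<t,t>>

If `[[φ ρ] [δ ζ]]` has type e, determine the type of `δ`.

<<e,<t,t>>,<t,e>>

[[φ ρ] [δ ζ]] must have type e. The sister [φ ρ] has type t; that is not a function onto e, so [δ ζ] must be the functor, of type <t,e>.
[δ ζ] must have type <t,e>. The sister ζ has type <e,<t,t>>; that is not a function onto <t,e>, so δ must be the functor, of type <<e,<t,t>>,<t,e>>.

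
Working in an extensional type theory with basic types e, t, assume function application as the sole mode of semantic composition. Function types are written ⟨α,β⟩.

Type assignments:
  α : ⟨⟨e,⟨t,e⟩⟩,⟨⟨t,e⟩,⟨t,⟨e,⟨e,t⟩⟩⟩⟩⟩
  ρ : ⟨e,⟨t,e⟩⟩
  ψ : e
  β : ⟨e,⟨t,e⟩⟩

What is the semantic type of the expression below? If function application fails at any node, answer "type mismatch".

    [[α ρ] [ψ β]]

[α ρ] — α of type ⟨⟨e,⟨t,e⟩⟩,⟨⟨t,e⟩,⟨t,⟨e,⟨e,t⟩⟩⟩⟩⟩ combines with ρ of type ⟨e,⟨t,e⟩⟩: type ⟨⟨t,e⟩,⟨t,⟨e,⟨e,t⟩⟩⟩⟩.
[ψ β] — β of type ⟨e,⟨t,e⟩⟩ combines with ψ of type e: type ⟨t,e⟩.
[[α ρ] [ψ β]] — [α ρ] of type ⟨⟨t,e⟩,⟨t,⟨e,⟨e,t⟩⟩⟩⟩ combines with [ψ β] of type ⟨t,e⟩: type ⟨t,⟨e,⟨e,t⟩⟩⟩.

⟨t,⟨e,⟨e,t⟩⟩⟩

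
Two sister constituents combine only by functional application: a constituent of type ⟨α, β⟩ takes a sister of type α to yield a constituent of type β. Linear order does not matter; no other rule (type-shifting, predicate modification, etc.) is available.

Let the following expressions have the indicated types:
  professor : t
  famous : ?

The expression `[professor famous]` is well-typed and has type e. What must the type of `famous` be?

⟨t, e⟩

For [professor famous] to have type e with professor of type t, famous must be the function: famous : ⟨t, e⟩.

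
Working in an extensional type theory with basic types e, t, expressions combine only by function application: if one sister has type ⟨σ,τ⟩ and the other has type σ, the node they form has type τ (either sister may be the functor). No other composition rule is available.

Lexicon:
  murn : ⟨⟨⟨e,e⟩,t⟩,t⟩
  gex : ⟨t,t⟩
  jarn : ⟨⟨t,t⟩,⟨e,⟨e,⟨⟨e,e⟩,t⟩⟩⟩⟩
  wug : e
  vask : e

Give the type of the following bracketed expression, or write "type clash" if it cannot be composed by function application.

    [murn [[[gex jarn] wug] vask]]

t

At [gex jarn], jarn : ⟨⟨t,t⟩,⟨e,⟨e,⟨⟨e,e⟩,t⟩⟩⟩⟩ takes gex : ⟨t,t⟩, giving ⟨e,⟨e,⟨⟨e,e⟩,t⟩⟩⟩.
At [[gex jarn] wug], [gex jarn] : ⟨e,⟨e,⟨⟨e,e⟩,t⟩⟩⟩ takes wug : e, giving ⟨e,⟨⟨e,e⟩,t⟩⟩.
At [[[gex jarn] wug] vask], [[gex jarn] wug] : ⟨e,⟨⟨e,e⟩,t⟩⟩ takes vask : e, giving ⟨⟨e,e⟩,t⟩.
At [murn [[[gex jarn] wug] vask]], murn : ⟨⟨⟨e,e⟩,t⟩,t⟩ takes [[[gex jarn] wug] vask] : ⟨⟨e,e⟩,t⟩, giving t.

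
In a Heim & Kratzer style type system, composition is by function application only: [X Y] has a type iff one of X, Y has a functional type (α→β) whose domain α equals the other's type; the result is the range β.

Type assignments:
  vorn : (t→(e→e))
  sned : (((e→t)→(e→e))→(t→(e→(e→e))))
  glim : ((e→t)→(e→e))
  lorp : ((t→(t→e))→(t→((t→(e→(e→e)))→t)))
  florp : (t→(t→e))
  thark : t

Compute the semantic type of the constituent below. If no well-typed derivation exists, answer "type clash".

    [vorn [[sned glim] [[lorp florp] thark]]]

[sned glim]: (((e→t)→(e→e))→(t→(e→(e→e)))) applied to ((e→t)→(e→e)) yields (t→(e→(e→e))).
[lorp florp]: ((t→(t→e))→(t→((t→(e→(e→e)))→t))) applied to (t→(t→e)) yields (t→((t→(e→(e→e)))→t)).
[[lorp florp] thark]: (t→((t→(e→(e→e)))→t)) applied to t yields ((t→(e→(e→e)))→t).
[[sned glim] [[lorp florp] thark]]: ((t→(e→(e→e)))→t) applied to (t→(e→(e→e))) yields t.
[vorn [[sned glim] [[lorp florp] thark]]]: (t→(e→e)) applied to t yields (e→e).

(e→e)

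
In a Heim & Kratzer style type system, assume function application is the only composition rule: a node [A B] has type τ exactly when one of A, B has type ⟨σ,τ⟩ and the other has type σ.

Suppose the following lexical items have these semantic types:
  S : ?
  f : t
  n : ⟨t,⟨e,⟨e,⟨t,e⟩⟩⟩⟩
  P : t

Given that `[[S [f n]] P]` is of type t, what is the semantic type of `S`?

⟨⟨e,⟨e,⟨t,e⟩⟩⟩,⟨t,t⟩⟩

[[S [f n]] P] is required to be t. P : t cannot yield t as functor, so [S [f n]] : ⟨t,t⟩.
[S [f n]] is required to be ⟨t,t⟩. [f n] : ⟨e,⟨e,⟨t,e⟩⟩⟩ cannot yield ⟨t,t⟩ as functor, so S : ⟨⟨e,⟨e,⟨t,e⟩⟩⟩,⟨t,t⟩⟩.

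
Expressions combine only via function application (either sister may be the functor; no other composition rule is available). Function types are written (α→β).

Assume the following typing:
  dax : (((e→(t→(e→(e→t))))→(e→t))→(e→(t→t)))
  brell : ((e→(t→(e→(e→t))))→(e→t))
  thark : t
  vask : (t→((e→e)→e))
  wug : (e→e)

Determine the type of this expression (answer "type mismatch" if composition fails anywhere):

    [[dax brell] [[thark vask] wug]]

[dax brell]: (((e→(t→(e→(e→t))))→(e→t))→(e→(t→t))) applied to ((e→(t→(e→(e→t))))→(e→t)) yields (e→(t→t)).
[thark vask]: (t→((e→e)→e)) applied to t yields ((e→e)→e).
[[thark vask] wug]: ((e→e)→e) applied to (e→e) yields e.
[[dax brell] [[thark vask] wug]]: (e→(t→t)) applied to e yields (t→t).

(t→t)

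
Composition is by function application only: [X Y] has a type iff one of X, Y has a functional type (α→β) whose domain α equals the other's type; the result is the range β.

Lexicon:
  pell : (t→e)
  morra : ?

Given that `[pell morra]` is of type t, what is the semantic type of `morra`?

[pell morra] is required to be t. pell : (t→e) cannot yield t as functor, so morra : ((t→e)→t).

((t→e)→t)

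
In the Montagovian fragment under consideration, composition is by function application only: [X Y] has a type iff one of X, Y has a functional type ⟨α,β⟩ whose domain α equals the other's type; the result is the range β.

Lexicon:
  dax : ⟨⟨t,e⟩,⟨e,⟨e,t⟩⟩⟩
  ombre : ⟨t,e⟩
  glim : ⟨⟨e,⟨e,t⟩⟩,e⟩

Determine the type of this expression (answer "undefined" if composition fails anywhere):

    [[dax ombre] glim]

At [dax ombre], dax : ⟨⟨t,e⟩,⟨e,⟨e,t⟩⟩⟩ takes ombre : ⟨t,e⟩, giving ⟨e,⟨e,t⟩⟩.
At [[dax ombre] glim], glim : ⟨⟨e,⟨e,t⟩⟩,e⟩ takes [dax ombre] : ⟨e,⟨e,t⟩⟩, giving e.

e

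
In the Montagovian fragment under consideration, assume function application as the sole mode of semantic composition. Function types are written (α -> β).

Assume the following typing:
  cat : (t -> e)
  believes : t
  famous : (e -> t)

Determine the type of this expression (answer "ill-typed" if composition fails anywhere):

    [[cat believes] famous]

[cat believes]: functor cat : (t -> e), argument believes : t; result e.
[[cat believes] famous]: functor famous : (e -> t), argument [cat believes] : e; result t.

t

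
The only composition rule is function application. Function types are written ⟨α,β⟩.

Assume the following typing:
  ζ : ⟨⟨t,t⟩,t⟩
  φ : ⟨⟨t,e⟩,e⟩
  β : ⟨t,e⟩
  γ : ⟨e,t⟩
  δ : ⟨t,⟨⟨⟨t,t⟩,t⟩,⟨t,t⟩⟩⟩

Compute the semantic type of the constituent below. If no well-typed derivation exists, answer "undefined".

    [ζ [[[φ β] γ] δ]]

⟨t,t⟩

At [φ β], φ : ⟨⟨t,e⟩,e⟩ takes β : ⟨t,e⟩, giving e.
At [[φ β] γ], γ : ⟨e,t⟩ takes [φ β] : e, giving t.
At [[[φ β] γ] δ], δ : ⟨t,⟨⟨⟨t,t⟩,t⟩,⟨t,t⟩⟩⟩ takes [[φ β] γ] : t, giving ⟨⟨⟨t,t⟩,t⟩,⟨t,t⟩⟩.
At [ζ [[[φ β] γ] δ]], [[[φ β] γ] δ] : ⟨⟨⟨t,t⟩,t⟩,⟨t,t⟩⟩ takes ζ : ⟨⟨t,t⟩,t⟩, giving ⟨t,t⟩.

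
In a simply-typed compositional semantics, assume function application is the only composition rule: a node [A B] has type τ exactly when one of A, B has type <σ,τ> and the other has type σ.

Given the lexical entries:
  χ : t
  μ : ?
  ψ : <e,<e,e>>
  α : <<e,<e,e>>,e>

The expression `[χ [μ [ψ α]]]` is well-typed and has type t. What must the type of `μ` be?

<e,<t,t>>

[χ [μ [ψ α]]] must have type t. The sister χ has type t; that is not a function onto t, so [μ [ψ α]] must be the functor, of type <t,t>.
[μ [ψ α]] must have type <t,t>. The sister [ψ α] has type e; that is not a function onto <t,t>, so μ must be the functor, of type <e,<t,t>>.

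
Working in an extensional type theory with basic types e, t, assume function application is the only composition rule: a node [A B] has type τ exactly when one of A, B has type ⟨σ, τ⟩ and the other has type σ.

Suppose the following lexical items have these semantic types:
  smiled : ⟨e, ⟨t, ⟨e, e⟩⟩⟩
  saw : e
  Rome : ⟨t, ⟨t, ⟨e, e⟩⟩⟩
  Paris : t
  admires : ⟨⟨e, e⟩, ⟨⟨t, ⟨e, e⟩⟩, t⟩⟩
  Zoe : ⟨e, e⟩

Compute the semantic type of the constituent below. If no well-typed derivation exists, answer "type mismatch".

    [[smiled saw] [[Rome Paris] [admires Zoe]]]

[smiled saw]: ⟨e, ⟨t, ⟨e, e⟩⟩⟩ applied to e yields ⟨t, ⟨e, e⟩⟩.
[Rome Paris]: ⟨t, ⟨t, ⟨e, e⟩⟩⟩ applied to t yields ⟨t, ⟨e, e⟩⟩.
[admires Zoe]: ⟨⟨e, e⟩, ⟨⟨t, ⟨e, e⟩⟩, t⟩⟩ applied to ⟨e, e⟩ yields ⟨⟨t, ⟨e, e⟩⟩, t⟩.
[[Rome Paris] [admires Zoe]]: ⟨⟨t, ⟨e, e⟩⟩, t⟩ applied to ⟨t, ⟨e, e⟩⟩ yields t.
[[smiled saw] [[Rome Paris] [admires Zoe]]]: ⟨t, ⟨e, e⟩⟩ applied to t yields ⟨e, e⟩.

⟨e, e⟩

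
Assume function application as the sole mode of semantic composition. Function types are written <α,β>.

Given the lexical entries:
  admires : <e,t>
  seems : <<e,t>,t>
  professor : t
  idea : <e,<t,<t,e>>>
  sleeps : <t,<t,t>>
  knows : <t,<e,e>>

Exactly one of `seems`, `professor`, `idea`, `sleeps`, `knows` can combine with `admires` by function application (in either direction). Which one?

seems

seems — combines: seems : <<e,t>,t> takes admires : <e,t> as argument, giving t.
professor : t — does not combine with admires.
idea : <e,<t,<t,e>>> — does not combine with admires.
sleeps : <t,<t,t>> — does not combine with admires.
knows : <t,<e,e>> — does not combine with admires.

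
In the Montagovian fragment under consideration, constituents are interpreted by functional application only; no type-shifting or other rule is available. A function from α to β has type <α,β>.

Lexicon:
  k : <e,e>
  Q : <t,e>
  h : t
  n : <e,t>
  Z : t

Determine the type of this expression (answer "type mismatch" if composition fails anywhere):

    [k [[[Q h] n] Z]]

type mismatch

[Q h] — Q of type <t,e> combines with h of type t: type e.
[[Q h] n] — n of type <e,t> combines with [Q h] of type e: type t.
[[[Q h] n] Z]: t and t cannot combine by function application — type clash.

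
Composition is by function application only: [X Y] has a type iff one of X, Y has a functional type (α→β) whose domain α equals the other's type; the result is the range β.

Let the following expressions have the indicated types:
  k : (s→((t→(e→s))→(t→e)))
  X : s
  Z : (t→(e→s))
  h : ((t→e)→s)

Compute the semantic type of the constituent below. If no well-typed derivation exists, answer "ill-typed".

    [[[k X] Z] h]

[k X]: (s→((t→(e→s))→(t→e))) applied to s yields ((t→(e→s))→(t→e)).
[[k X] Z]: ((t→(e→s))→(t→e)) applied to (t→(e→s)) yields (t→e).
[[[k X] Z] h]: ((t→e)→s) applied to (t→e) yields s.

s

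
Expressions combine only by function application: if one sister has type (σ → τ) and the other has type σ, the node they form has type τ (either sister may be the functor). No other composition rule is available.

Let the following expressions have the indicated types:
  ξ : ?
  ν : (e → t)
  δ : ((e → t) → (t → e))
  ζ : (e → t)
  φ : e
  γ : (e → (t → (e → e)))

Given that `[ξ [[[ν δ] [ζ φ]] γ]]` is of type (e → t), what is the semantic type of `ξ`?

((t → (e → e)) → (e → t))

For [ξ [[[ν δ] [ζ φ]] γ]] to have type (e → t) with [[[ν δ] [ζ φ]] γ] of type (t → (e → e)), ξ must be the function: ξ : ((t → (e → e)) → (e → t)).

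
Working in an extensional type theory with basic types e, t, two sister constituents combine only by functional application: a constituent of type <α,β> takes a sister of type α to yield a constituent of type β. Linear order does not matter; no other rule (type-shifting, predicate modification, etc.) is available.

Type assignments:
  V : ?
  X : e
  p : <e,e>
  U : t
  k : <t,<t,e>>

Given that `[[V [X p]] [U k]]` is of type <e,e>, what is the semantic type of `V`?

At [[V [X p]] [U k]] (required: <e,e>): [U k] is <t,e>, which is not a function with range <e,e>; hence [V [X p]] is the functor — type <<t,e>,<e,e>>.
At [V [X p]] (required: <<t,e>,<e,e>>): [X p] is e, which is not a function with range <<t,e>,<e,e>>; hence V is the functor — type <e,<<t,e>,<e,e>>>.

<e,<<t,e>,<e,e>>>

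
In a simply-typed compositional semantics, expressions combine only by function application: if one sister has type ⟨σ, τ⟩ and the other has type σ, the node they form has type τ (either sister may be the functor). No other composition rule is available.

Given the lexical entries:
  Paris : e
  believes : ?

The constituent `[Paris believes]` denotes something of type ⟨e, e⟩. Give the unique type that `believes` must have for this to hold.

⟨e, ⟨e, e⟩⟩

For [Paris believes] to have type ⟨e, e⟩ with Paris of type e, believes must be the function: believes : ⟨e, ⟨e, e⟩⟩.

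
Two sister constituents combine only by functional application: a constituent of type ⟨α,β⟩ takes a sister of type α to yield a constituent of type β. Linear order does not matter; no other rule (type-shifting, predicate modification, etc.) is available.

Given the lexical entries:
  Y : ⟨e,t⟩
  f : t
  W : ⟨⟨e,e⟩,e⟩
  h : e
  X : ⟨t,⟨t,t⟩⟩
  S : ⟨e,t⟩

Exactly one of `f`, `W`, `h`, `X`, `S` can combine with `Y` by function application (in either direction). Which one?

h

f : t — Y needs e; f needs nothing (atomic); neither fits.
W : ⟨⟨e,e⟩,e⟩ — Y needs e; W needs ⟨e,e⟩; neither fits.
h — combines: Y : ⟨e,t⟩ takes h : e as argument, giving t.
X : ⟨t,⟨t,t⟩⟩ — Y needs e; X needs t; neither fits.
S : ⟨e,t⟩ — Y needs e; S needs e; neither fits.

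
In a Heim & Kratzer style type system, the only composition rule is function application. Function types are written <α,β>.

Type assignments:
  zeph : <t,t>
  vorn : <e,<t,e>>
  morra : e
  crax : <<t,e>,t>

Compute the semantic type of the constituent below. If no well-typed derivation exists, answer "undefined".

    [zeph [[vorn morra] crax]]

[vorn morra]: functor vorn : <e,<t,e>>, argument morra : e; result <t,e>.
[[vorn morra] crax]: functor crax : <<t,e>,t>, argument [vorn morra] : <t,e>; result t.
[zeph [[vorn morra] crax]]: functor zeph : <t,t>, argument [[vorn morra] crax] : t; result t.

t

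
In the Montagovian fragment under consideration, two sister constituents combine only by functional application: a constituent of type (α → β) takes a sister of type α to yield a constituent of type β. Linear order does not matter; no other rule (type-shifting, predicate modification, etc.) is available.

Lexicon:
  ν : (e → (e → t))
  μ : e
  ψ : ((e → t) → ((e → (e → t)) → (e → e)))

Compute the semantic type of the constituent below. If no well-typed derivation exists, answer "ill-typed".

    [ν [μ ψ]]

At [μ ψ]: neither e nor ((e → t) → ((e → (e → t)) → (e → e))) can take the other as argument; the node is ill-typed.

ill-typed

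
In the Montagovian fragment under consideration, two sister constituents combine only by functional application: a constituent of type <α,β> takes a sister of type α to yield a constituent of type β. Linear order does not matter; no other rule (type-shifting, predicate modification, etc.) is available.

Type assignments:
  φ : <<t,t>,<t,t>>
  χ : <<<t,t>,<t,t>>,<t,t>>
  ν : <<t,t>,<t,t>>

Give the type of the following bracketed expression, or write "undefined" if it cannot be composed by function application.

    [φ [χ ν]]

<t,t>

At [χ ν], χ : <<<t,t>,<t,t>>,<t,t>> takes ν : <<t,t>,<t,t>>, giving <t,t>.
At [φ [χ ν]], φ : <<t,t>,<t,t>> takes [χ ν] : <t,t>, giving <t,t>.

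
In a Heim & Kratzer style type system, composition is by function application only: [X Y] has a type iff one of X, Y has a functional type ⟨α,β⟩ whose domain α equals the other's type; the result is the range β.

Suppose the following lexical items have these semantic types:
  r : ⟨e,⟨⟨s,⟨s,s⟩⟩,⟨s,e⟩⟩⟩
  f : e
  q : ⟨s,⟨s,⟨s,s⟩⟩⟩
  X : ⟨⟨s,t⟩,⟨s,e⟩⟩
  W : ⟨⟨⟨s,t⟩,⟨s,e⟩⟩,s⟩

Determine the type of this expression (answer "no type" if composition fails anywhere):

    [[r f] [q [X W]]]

⟨s,e⟩

[r f]: r is ⟨e,⟨⟨s,⟨s,s⟩⟩,⟨s,e⟩⟩⟩, f is e; result ⟨⟨s,⟨s,s⟩⟩,⟨s,e⟩⟩.
[X W]: W is ⟨⟨⟨s,t⟩,⟨s,e⟩⟩,s⟩, X is ⟨⟨s,t⟩,⟨s,e⟩⟩; result s.
[q [X W]]: q is ⟨s,⟨s,⟨s,s⟩⟩⟩, [X W] is s; result ⟨s,⟨s,s⟩⟩.
[[r f] [q [X W]]]: [r f] is ⟨⟨s,⟨s,s⟩⟩,⟨s,e⟩⟩, [q [X W]] is ⟨s,⟨s,s⟩⟩; result ⟨s,e⟩.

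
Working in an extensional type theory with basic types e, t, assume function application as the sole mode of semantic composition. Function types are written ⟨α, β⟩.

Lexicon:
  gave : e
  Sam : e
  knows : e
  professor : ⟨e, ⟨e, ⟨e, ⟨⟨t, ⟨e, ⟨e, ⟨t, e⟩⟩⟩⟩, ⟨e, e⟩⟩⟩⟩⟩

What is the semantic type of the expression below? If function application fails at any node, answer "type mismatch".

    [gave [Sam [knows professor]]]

[knows professor]: ⟨e, ⟨e, ⟨e, ⟨⟨t, ⟨e, ⟨e, ⟨t, e⟩⟩⟩⟩, ⟨e, e⟩⟩⟩⟩⟩ applied to e yields ⟨e, ⟨e, ⟨⟨t, ⟨e, ⟨e, ⟨t, e⟩⟩⟩⟩, ⟨e, e⟩⟩⟩⟩.
[Sam [knows professor]]: ⟨e, ⟨e, ⟨⟨t, ⟨e, ⟨e, ⟨t, e⟩⟩⟩⟩, ⟨e, e⟩⟩⟩⟩ applied to e yields ⟨e, ⟨⟨t, ⟨e, ⟨e, ⟨t, e⟩⟩⟩⟩, ⟨e, e⟩⟩⟩.
[gave [Sam [knows professor]]]: ⟨e, ⟨⟨t, ⟨e, ⟨e, ⟨t, e⟩⟩⟩⟩, ⟨e, e⟩⟩⟩ applied to e yields ⟨⟨t, ⟨e, ⟨e, ⟨t, e⟩⟩⟩⟩, ⟨e, e⟩⟩.

⟨⟨t, ⟨e, ⟨e, ⟨t, e⟩⟩⟩⟩, ⟨e, e⟩⟩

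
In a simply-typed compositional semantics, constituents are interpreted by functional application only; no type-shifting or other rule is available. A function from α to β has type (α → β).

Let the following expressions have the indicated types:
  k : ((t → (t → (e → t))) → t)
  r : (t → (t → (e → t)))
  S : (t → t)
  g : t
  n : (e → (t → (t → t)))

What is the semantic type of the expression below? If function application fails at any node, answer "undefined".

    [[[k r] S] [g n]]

undefined

[k r]: functor k : ((t → (t → (e → t))) → t), argument r : (t → (t → (e → t))); result t.
[[k r] S]: functor S : (t → t), argument [k r] : t; result t.
[g n]: t and (e → (t → (t → t))) cannot combine by function application — type clash.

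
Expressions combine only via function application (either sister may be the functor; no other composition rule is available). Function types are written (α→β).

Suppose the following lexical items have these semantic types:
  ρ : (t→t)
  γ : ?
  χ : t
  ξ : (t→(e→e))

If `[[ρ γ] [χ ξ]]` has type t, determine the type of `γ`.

((t→t)→((e→e)→t))

[[ρ γ] [χ ξ]] is required to be t. [χ ξ] : (e→e) cannot yield t as functor, so [ρ γ] : ((e→e)→t).
[ρ γ] is required to be ((e→e)→t). ρ : (t→t) cannot yield ((e→e)→t) as functor, so γ : ((t→t)→((e→e)→t)).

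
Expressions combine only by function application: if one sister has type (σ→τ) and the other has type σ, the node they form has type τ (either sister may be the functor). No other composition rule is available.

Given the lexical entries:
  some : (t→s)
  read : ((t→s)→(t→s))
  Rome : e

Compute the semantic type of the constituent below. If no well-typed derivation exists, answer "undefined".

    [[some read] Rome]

undefined

[some read]: read is ((t→s)→(t→s)), some is (t→s); result (t→s).
At [[some read] Rome]: neither (t→s) nor e can take the other as argument; the node is ill-typed.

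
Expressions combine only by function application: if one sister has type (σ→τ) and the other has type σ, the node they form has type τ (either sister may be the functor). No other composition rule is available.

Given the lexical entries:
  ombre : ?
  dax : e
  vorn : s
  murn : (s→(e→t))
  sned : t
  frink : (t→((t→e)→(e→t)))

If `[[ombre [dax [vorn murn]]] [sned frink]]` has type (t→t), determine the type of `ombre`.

(t→(((t→e)→(e→t))→(t→t)))

At [[ombre [dax [vorn murn]]] [sned frink]] (required: (t→t)): [sned frink] is ((t→e)→(e→t)), which is not a function with range (t→t); hence [ombre [dax [vorn murn]]] is the functor — type (((t→e)→(e→t))→(t→t)).
At [ombre [dax [vorn murn]]] (required: (((t→e)→(e→t))→(t→t))): [dax [vorn murn]] is t, which is not a function with range (((t→e)→(e→t))→(t→t)); hence ombre is the functor — type (t→(((t→e)→(e→t))→(t→t))).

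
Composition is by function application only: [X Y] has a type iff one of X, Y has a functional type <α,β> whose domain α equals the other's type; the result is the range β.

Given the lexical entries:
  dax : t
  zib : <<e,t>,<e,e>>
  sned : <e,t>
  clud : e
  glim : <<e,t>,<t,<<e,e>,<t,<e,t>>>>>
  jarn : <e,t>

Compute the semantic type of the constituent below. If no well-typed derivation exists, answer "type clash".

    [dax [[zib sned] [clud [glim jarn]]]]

[zib sned]: functor zib : <<e,t>,<e,e>>, argument sned : <e,t>; result <e,e>.
[glim jarn]: functor glim : <<e,t>,<t,<<e,e>,<t,<e,t>>>>>, argument jarn : <e,t>; result <t,<<e,e>,<t,<e,t>>>>.
[clud [glim jarn]]: e and <t,<<e,e>,<t,<e,t>>>> cannot combine by function application — type clash.

type clash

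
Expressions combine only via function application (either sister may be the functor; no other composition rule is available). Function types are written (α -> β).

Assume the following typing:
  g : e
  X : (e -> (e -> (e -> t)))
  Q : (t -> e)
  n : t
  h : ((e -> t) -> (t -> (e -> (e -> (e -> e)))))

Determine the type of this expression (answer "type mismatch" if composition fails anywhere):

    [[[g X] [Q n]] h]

At [g X], X : (e -> (e -> (e -> t))) takes g : e, giving (e -> (e -> t)).
At [Q n], Q : (t -> e) takes n : t, giving e.
At [[g X] [Q n]], [g X] : (e -> (e -> t)) takes [Q n] : e, giving (e -> t).
At [[[g X] [Q n]] h], h : ((e -> t) -> (t -> (e -> (e -> (e -> e))))) takes [[g X] [Q n]] : (e -> t), giving (t -> (e -> (e -> (e -> e)))).

(t -> (e -> (e -> (e -> e))))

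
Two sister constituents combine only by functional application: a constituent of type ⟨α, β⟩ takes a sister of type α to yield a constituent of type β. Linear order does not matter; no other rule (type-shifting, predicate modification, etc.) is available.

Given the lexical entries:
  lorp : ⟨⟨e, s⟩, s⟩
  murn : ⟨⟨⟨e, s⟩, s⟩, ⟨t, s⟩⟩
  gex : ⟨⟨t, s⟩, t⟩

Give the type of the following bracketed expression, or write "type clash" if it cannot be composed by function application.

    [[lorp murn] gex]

[lorp murn]: murn is ⟨⟨⟨e, s⟩, s⟩, ⟨t, s⟩⟩, lorp is ⟨⟨e, s⟩, s⟩; result ⟨t, s⟩.
[[lorp murn] gex]: gex is ⟨⟨t, s⟩, t⟩, [lorp murn] is ⟨t, s⟩; result t.

t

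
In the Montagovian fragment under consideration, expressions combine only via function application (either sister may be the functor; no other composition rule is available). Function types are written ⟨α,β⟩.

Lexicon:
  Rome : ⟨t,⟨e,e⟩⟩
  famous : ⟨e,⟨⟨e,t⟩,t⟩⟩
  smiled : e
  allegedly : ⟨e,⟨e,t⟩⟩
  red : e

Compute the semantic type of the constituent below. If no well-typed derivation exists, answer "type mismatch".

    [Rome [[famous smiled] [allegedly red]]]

⟨e,e⟩

[famous smiled]: ⟨e,⟨⟨e,t⟩,t⟩⟩ applied to e yields ⟨⟨e,t⟩,t⟩.
[allegedly red]: ⟨e,⟨e,t⟩⟩ applied to e yields ⟨e,t⟩.
[[famous smiled] [allegedly red]]: ⟨⟨e,t⟩,t⟩ applied to ⟨e,t⟩ yields t.
[Rome [[famous smiled] [allegedly red]]]: ⟨t,⟨e,e⟩⟩ applied to t yields ⟨e,e⟩.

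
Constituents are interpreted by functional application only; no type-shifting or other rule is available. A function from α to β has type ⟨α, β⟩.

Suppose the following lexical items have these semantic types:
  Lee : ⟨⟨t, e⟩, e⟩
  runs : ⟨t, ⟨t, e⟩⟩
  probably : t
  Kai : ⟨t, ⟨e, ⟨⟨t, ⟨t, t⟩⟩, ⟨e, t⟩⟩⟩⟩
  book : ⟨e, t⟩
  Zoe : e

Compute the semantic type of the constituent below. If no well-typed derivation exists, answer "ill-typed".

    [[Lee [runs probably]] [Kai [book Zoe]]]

⟨⟨t, ⟨t, t⟩⟩, ⟨e, t⟩⟩

[runs probably]: functor runs : ⟨t, ⟨t, e⟩⟩, argument probably : t; result ⟨t, e⟩.
[Lee [runs probably]]: functor Lee : ⟨⟨t, e⟩, e⟩, argument [runs probably] : ⟨t, e⟩; result e.
[book Zoe]: functor book : ⟨e, t⟩, argument Zoe : e; result t.
[Kai [book Zoe]]: functor Kai : ⟨t, ⟨e, ⟨⟨t, ⟨t, t⟩⟩, ⟨e, t⟩⟩⟩⟩, argument [book Zoe] : t; result ⟨e, ⟨⟨t, ⟨t, t⟩⟩, ⟨e, t⟩⟩⟩.
[[Lee [runs probably]] [Kai [book Zoe]]]: functor [Kai [book Zoe]] : ⟨e, ⟨⟨t, ⟨t, t⟩⟩, ⟨e, t⟩⟩⟩, argument [Lee [runs probably]] : e; result ⟨⟨t, ⟨t, t⟩⟩, ⟨e, t⟩⟩.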